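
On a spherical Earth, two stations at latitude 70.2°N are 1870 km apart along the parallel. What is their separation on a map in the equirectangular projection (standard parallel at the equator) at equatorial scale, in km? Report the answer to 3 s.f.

5520 km

Plate carrée maps x = Rλ, y = Rφ. The meridian scale is h = 1 and the parallel scale is k = 1/cos φ = sec φ.
Along the parallel, k = sec 70.2° = 1/0.3387 = 2.952.
Map distance = 1870 × 2.952 ≈ 5520 km.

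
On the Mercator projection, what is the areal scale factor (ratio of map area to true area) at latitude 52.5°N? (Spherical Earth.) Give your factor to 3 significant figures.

For Mercator, h = k = sec φ (a conformal cylindrical projection has a single point scale, 1/cos φ).
Areal scale = k² = sec²φ = 1/cos²(52.5°) = 1/0.6088² = 2.698.

2.70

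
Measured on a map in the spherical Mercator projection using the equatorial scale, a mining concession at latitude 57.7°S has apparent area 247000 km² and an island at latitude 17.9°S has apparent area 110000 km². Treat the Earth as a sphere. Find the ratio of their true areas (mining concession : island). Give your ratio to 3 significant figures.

0.708

On Mercator the areal scale is sec²φ, so true area = apparent × cos²φ.
True area of mining concession: 247000 × cos²(57.7°) = 247000 × 0.2855 = 70530 km².
True area of island: 110000 × cos²(17.9°) = 110000 × 0.9055 = 99610 km².
Ratio = 70530 / 99610 ≈ 0.708.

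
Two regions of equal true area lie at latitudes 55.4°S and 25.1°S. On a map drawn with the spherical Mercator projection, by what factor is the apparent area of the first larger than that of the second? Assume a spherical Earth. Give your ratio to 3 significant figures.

2.54

Mercator areal scale is sec²φ.
At 55.4°: sec²(55.4°) = 1/0.5678² = 3.101.
At 25.1°: sec²(25.1°) = 1/0.9056² = 1.219.
Ratio = 3.101/1.219 = cos²(25.1°)/cos²(55.4°) ≈ 2.54.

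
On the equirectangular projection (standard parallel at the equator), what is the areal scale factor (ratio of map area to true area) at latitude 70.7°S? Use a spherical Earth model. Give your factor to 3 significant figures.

Plate carrée maps x = Rλ, y = Rφ. The meridian scale is h = 1 and the parallel scale is k = 1/cos φ = sec φ.
Areal scale = h·k = 1 × sec φ; at 70.7°, h = 1.000, k = 3.026, so h·k = 3.026.

3.03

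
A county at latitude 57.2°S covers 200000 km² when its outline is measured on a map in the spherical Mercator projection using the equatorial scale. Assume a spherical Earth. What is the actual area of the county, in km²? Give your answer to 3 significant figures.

58700 km²

The Mercator projection is conformal; its linear scale factor is the same in every direction and equals sec φ = 1/cos φ.
Areal scale = k² = sec²φ = 1/cos²(57.2°) = 1/0.5417² = 3.408.
True area = apparent / (areal scale) = 200000 / 3.408 ≈ 58700 km².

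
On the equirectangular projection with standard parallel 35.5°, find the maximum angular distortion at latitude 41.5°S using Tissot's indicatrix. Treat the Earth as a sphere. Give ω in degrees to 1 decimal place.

4.8°

With standard parallel φ₀ = 35.5°, the equirectangular projection gives x = Rλ cos φ₀, y = Rφ, so h = 1 and k = cos 35.5° / cos φ.
At 41.5°: h = 1.000, k = 1.087; principal scales a = 1.087, b = 1.000.
sin(ω/2) = (a − b)/(a + b) = 0.08700/2.087 = 0.04169, so ω = 2 arcsin(0.04169) ≈ 4.8°.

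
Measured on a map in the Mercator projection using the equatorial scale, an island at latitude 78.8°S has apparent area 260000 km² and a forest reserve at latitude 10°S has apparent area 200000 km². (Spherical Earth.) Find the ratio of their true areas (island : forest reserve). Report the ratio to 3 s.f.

0.0506

Mercator's areal exaggeration is sec²φ; hence true area = (apparent area) · cos²φ.
True area of island: 260000 × cos²(78.8°) = 260000 × 0.03773 = 9809 km².
True area of forest reserve: 200000 × cos²(10°) = 200000 × 0.9698 = 194000 km².
Ratio = 9809 / 194000 ≈ 0.0506.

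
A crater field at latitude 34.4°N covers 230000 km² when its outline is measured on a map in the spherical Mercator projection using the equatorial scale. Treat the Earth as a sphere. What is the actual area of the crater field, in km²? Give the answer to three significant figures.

The Mercator projection is conformal; its linear scale factor is the same in every direction and equals sec φ = 1/cos φ.
Areal scale = k² = sec²φ = 1/cos²(34.4°) = 1/0.8251² = 1.469.
True area = apparent / (areal scale) = 230000 / 1.469 ≈ 157000 km².

157000 km²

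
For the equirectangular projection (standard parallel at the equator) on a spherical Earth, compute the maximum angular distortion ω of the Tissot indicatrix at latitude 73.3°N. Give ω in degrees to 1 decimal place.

67.2°

For the equirectangular projection with φ₀ = 0 (plate carrée), h = 1 along meridians and k = sec φ along parallels.
At 73.3°: h = 1.000, k = 3.480; principal scales a = 3.480, b = 1.000.
sin(ω/2) = (a − b)/(a + b) = 2.480/4.480 = 0.5536, so ω = 2 arcsin(0.5536) ≈ 67.2°.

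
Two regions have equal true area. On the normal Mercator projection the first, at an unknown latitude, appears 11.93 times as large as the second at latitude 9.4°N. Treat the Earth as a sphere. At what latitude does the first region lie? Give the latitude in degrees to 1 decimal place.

For equal true areas on Mercator, apparent areas scale as sec²φ, so the ratio is cos²φ₂ / cos²φ₁.
cos²φ₂ / cos²φ₁ = 11.93  ⇒  cos φ₁ = cos 9.4° / √11.93 = 0.9866/3.454 = 0.2856.
φ₁ = arccos(0.2856) ≈ 73.4°.

73.4°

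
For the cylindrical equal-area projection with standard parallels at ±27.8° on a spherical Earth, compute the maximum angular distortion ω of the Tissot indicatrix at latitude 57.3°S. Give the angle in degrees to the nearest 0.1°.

For cylindrical equal-area with standard parallel φ₀, h = cos φ / cos φ₀ and k = cos φ₀ / cos φ, so h·k = 1.
At 57.3°: h = 0.6107, k = 1.637; principal scales a = 1.637, b = 0.6107.
sin(ω/2) = (a − b)/(a + b) = 1.027/2.248 = 0.4567, so ω = 2 arcsin(0.4567) ≈ 54.3°.

54.3°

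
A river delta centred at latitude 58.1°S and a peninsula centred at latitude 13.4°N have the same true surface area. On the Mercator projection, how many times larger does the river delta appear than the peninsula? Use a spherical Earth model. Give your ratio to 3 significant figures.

Mercator areal scale is sec²φ.
At 58.1°: sec²(58.1°) = 1/0.5284² = 3.581.
At 13.4°: sec²(13.4°) = 1/0.9728² = 1.057.
Ratio = 3.581/1.057 = cos²(13.4°)/cos²(58.1°) ≈ 3.39.

3.39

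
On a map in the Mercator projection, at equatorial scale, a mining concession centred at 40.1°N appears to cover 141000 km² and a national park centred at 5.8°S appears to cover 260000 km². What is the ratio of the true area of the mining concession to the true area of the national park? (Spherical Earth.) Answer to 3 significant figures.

Since Mercator area scale is 1/cos²φ, the true area equals the apparent area multiplied by cos²φ.
True area of mining concession: 141000 × cos²(40.1°) = 141000 × 0.5851 = 82500 km².
True area of national park: 260000 × cos²(5.8°) = 260000 × 0.9898 = 257300 km².
Ratio = 82500 / 257300 ≈ 0.321.

0.321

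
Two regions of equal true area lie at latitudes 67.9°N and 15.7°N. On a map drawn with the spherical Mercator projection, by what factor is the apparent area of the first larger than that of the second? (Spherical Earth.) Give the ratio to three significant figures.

Mercator areal scale is sec²φ.
At 67.9°: sec²(67.9°) = 1/0.3762² = 7.065.
At 15.7°: sec²(15.7°) = 1/0.9627² = 1.079.
Ratio = 7.065/1.079 = cos²(15.7°)/cos²(67.9°) ≈ 6.55.

6.55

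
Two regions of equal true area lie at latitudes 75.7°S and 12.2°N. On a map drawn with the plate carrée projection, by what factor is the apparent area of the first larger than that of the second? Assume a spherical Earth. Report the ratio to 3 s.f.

Plate carrée maps x = Rλ, y = Rφ. The meridian scale is h = 1 and the parallel scale is k = 1/cos φ = sec φ.
Areal scale at 75.7°: h·k = 1.000 × 4.049 = 4.049.
Areal scale at 12.2°: h·k = 1.000 × 1.023 = 1.023.
Ratio = 4.049/1.023 ≈ 3.96.

3.96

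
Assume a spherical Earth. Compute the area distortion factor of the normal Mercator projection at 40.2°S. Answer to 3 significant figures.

The Mercator projection is conformal; its linear scale factor is the same in every direction and equals sec φ = 1/cos φ.
Areal scale = k² = sec²φ = 1/cos²(40.2°) = 1/0.7638² = 1.714.

1.71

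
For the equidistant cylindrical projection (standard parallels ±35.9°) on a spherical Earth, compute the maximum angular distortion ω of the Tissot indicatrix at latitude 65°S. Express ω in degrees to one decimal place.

36.6°

The equidistant cylindrical projection with φ₀ = 35.9° has h = 1 (meridians true) and k = cos φ₀ / cos φ along parallels.
At 65°: h = 1.000, k = 1.917; principal scales a = 1.917, b = 1.000.
sin(ω/2) = (a − b)/(a + b) = 0.9167/2.917 = 0.3143, so ω = 2 arcsin(0.3143) ≈ 36.6°.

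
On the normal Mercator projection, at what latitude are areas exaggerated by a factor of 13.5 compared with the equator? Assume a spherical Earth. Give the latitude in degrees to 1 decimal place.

Mercator areal scale is sec²φ.
sec²φ = 13.5  ⇒  cos²φ = 0.07407  ⇒  cos φ = 0.2722.
φ = arccos(0.2722) ≈ 74.2°.

74.2°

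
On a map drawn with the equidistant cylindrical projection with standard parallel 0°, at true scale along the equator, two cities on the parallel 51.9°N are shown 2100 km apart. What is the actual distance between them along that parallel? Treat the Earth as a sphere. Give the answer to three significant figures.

1300 km

In the plate carrée (x = Rλ, y = Rφ), meridians are true-scale (h = 1) and parallels are stretched by k = sec φ.
Along the parallel at 51.9°, map distances are exaggerated by k = sec 51.9° = 1.621.
True distance = 2100 / 1.621 = 2100 × cos 51.9° ≈ 1300 km.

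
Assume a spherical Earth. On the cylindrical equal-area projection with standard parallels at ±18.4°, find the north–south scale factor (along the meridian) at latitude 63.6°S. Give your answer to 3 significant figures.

A cylindrical equal-area projection with standard parallel φ₀ has meridian scale h = cos φ / cos φ₀ and parallel scale k = cos φ₀ / cos φ (so areas are preserved, h·k = 1).
h = cos 63.6° / cos 18.4° = 0.4446/0.9489 = 0.4686.

0.469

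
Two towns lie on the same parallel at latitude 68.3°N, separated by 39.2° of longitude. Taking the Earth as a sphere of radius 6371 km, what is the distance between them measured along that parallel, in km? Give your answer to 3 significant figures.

Arc length along a parallel = R cos φ · Δλ (with Δλ in radians).
= 6371 × cos 68.3° × (39.2° × π/180) = 6371 × 0.3697 × 0.6842 ≈ 1610 km.

1610 km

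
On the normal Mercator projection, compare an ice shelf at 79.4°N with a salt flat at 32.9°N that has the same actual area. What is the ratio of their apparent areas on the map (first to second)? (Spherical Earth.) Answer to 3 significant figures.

20.8

Mercator is conformal with k = sec φ, so areal scale = k² = sec²φ.
At 79.4°: sec²(79.4°) = 1/0.1840² = 29.55.
At 32.9°: sec²(32.9°) = 1/0.8396² = 1.419.
Ratio = 29.55/1.419 = cos²(32.9°)/cos²(79.4°) ≈ 20.8.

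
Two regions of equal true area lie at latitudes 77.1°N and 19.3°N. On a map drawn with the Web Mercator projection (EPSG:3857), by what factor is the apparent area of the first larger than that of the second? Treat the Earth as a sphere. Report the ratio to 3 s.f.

Mercator is conformal with k = sec φ, so areal scale = k² = sec²φ.
At 77.1°: sec²(77.1°) = 1/0.2233² = 20.06.
At 19.3°: sec²(19.3°) = 1/0.9438² = 1.123.
Ratio = 20.06/1.123 = cos²(19.3°)/cos²(77.1°) ≈ 17.9.

17.9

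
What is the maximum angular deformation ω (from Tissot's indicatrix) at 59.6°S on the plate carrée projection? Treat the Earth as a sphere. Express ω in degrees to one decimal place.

Plate carrée maps x = Rλ, y = Rφ. The meridian scale is h = 1 and the parallel scale is k = 1/cos φ = sec φ.
At 59.6°: h = 1.000, k = 1.976; principal scales a = 1.976, b = 1.000.
sin(ω/2) = (a − b)/(a + b) = 0.9762/2.976 = 0.3280, so ω = 2 arcsin(0.3280) ≈ 38.3°.

38.3°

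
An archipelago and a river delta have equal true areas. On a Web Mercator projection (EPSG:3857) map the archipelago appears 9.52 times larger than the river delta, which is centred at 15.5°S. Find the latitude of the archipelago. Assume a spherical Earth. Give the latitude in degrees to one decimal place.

71.8°

On Mercator, (apparent₁)/(apparent₂) = sec²φ₁ / sec²φ₂ when true areas are equal.
cos²φ₂ / cos²φ₁ = 9.52  ⇒  cos φ₁ = cos 15.5° / √9.52 = 0.9636/3.085 = 0.3123.
φ₁ = arccos(0.3123) ≈ 71.8°.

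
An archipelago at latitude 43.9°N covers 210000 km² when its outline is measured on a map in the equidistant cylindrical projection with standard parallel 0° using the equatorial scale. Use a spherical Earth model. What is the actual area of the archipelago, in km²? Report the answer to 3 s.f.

151000 km²

For the equirectangular projection with φ₀ = 0 (plate carrée), h = 1 along meridians and k = sec φ along parallels.
Areal scale = h·k = 1 × sec φ; at 43.9°, h = 1.000, k = 1.388, so h·k = 1.388.
True area = apparent / (areal scale) = 210000 / 1.388 ≈ 151000 km².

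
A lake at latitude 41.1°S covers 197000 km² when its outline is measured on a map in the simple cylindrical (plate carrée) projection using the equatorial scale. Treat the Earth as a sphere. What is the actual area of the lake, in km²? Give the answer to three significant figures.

Plate carrée maps x = Rλ, y = Rφ. The meridian scale is h = 1 and the parallel scale is k = 1/cos φ = sec φ.
Areal scale = h·k = 1 × sec φ; at 41.1°, h = 1.000, k = 1.327, so h·k = 1.327.
True area = apparent / (areal scale) = 197000 / 1.327 ≈ 148000 km².

148000 km²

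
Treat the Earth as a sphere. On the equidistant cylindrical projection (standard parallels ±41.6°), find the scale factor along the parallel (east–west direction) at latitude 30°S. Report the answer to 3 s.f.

0.863

In the equirectangular projection with standard parallel φ₀ = 41.6° (x = Rλ cos φ₀, y = Rφ), meridians are true-scale (h = 1) and the parallel scale is k = cos φ₀ / cos φ.
k = cos 41.6° / cos 30° = 0.7478/0.8660 = 0.8635.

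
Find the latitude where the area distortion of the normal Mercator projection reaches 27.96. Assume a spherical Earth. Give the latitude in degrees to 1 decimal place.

79.1°

Mercator areal scale is sec²φ.
sec²φ = 27.96  ⇒  cos²φ = 0.03577  ⇒  cos φ = 0.1891.
φ = arccos(0.1891) ≈ 79.1°.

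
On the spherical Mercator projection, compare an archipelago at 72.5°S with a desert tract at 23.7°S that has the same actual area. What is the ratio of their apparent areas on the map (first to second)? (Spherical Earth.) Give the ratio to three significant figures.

Mercator areal scale is sec²φ.
At 72.5°: sec²(72.5°) = 1/0.3007² = 11.06.
At 23.7°: sec²(23.7°) = 1/0.9157² = 1.193.
Ratio = 11.06/1.193 = cos²(23.7°)/cos²(72.5°) ≈ 9.27.

9.27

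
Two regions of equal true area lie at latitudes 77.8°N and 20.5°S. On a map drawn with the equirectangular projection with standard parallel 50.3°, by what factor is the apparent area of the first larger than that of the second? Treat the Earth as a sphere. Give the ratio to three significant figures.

4.43

The equidistant cylindrical projection with φ₀ = 50.3° has h = 1 (meridians true) and k = cos φ₀ / cos φ along parallels.
Areal scale at 77.8°: h·k = 1.000 × 3.023 = 3.023.
Areal scale at 20.5°: h·k = 1.000 × 0.6820 = 0.6820.
Ratio = 3.023/0.6820 ≈ 4.43.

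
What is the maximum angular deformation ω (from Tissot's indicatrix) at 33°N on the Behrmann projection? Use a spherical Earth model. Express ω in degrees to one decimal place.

The Behrmann projection is cylindrical equal-area with φ₀ = 30°. For cylindrical equal-area with standard parallel φ₀, h = cos φ / cos φ₀ and k = cos φ₀ / cos φ, so h·k = 1.
At 33°: h = 0.9684, k = 1.033; principal scales a = 1.033, b = 0.9684.
sin(ω/2) = (a − b)/(a + b) = 0.06420/2.001 = 0.03209, so ω = 2 arcsin(0.03209) ≈ 3.7°.

3.7°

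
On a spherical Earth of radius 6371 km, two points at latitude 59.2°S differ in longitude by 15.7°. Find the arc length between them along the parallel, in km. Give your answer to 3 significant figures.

894 km

Arc length along a parallel = R cos φ · Δλ (with Δλ in radians).
= 6371 × cos 59.2° × (15.7° × π/180) = 6371 × 0.5120 × 0.2740 ≈ 894 km.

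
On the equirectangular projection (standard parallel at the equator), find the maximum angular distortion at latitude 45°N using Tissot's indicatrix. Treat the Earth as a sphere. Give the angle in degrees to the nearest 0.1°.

19.8°

Plate carrée maps x = Rλ, y = Rφ. The meridian scale is h = 1 and the parallel scale is k = 1/cos φ = sec φ.
At 45°: h = 1.000, k = 1.414; principal scales a = 1.414, b = 1.000.
sin(ω/2) = (a − b)/(a + b) = 0.4142/2.414 = 0.1716, so ω = 2 arcsin(0.1716) ≈ 19.8°.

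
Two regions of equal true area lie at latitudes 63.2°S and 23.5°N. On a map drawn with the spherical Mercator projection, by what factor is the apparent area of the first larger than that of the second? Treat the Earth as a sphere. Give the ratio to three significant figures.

4.14

Mercator is conformal with k = sec φ, so areal scale = k² = sec²φ.
At 63.2°: sec²(63.2°) = 1/0.4509² = 4.919.
At 23.5°: sec²(23.5°) = 1/0.9171² = 1.189.
Ratio = 4.919/1.189 = cos²(23.5°)/cos²(63.2°) ≈ 4.14.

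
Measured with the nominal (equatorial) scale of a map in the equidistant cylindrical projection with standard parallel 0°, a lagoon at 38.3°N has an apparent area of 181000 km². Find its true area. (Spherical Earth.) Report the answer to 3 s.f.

Plate carrée maps x = Rλ, y = Rφ. The meridian scale is h = 1 and the parallel scale is k = 1/cos φ = sec φ.
Areal scale = h·k = 1 × sec φ; at 38.3°, h = 1.000, k = 1.274, so h·k = 1.274.
True area = apparent / (areal scale) = 181000 / 1.274 ≈ 142000 km².

142000 km²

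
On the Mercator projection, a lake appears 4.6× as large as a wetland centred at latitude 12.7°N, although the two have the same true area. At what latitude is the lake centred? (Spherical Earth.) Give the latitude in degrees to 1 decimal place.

Mercator areal scale is sec²φ, so apparent-area ratio = sec²φ₁ / sec²φ₂ = cos²φ₂ / cos²φ₁.
cos²φ₂ / cos²φ₁ = 4.6  ⇒  cos φ₁ = cos 12.7° / √4.6 = 0.9755/2.145 = 0.4548.
φ₁ = arccos(0.4548) ≈ 62.9°.

62.9°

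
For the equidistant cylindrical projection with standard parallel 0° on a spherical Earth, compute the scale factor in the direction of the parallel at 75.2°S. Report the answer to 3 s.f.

3.91

In the plate carrée (x = Rλ, y = Rφ), meridians are true-scale (h = 1) and parallels are stretched by k = sec φ.
k = 1/cos 75.2° = 1/0.2554 = 3.915.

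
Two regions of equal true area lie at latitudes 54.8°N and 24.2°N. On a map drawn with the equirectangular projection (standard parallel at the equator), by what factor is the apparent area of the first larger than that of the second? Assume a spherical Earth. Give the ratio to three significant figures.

1.58

Plate carrée maps x = Rλ, y = Rφ. The meridian scale is h = 1 and the parallel scale is k = 1/cos φ = sec φ.
Areal scale at 54.8°: h·k = 1.000 × 1.735 = 1.735.
Areal scale at 24.2°: h·k = 1.000 × 1.096 = 1.096.
Ratio = 1.735/1.096 ≈ 1.58.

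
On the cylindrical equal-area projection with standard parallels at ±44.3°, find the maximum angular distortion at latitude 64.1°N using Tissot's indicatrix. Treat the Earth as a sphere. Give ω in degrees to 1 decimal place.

54.4°

Cylindrical equal-area (φ₀ = 44.3°): h = cos φ / cos 44.3° along meridians, k = cos 44.3° / cos φ along parallels; h·k = 1.
At 64.1°: h = 0.6103, k = 1.638; principal scales a = 1.638, b = 0.6103.
sin(ω/2) = (a − b)/(a + b) = 1.028/2.249 = 0.4572, so ω = 2 arcsin(0.4572) ≈ 54.4°.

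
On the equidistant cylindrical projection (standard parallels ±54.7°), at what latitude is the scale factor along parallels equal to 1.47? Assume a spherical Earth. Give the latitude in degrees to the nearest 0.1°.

66.9°

In the equirectangular projection with standard parallel φ₀ = 54.7° (x = Rλ cos φ₀, y = Rφ), meridians are true-scale (h = 1) and the parallel scale is k = cos φ₀ / cos φ.
k = cos φ₀ / cos φ = 1.47  ⇒  cos φ = cos 54.7° / 1.47 = 0.3931.
φ = arccos(0.3931) ≈ 66.9°.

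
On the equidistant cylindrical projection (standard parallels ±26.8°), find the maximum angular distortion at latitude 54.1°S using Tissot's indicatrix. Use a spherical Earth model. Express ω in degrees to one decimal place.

In the equirectangular projection with standard parallel φ₀ = 26.8° (x = Rλ cos φ₀, y = Rφ), meridians are true-scale (h = 1) and the parallel scale is k = cos φ₀ / cos φ.
At 54.1°: h = 1.000, k = 1.522; principal scales a = 1.522, b = 1.000.
sin(ω/2) = (a − b)/(a + b) = 0.5222/2.522 = 0.2070, so ω = 2 arcsin(0.2070) ≈ 23.9°.

23.9°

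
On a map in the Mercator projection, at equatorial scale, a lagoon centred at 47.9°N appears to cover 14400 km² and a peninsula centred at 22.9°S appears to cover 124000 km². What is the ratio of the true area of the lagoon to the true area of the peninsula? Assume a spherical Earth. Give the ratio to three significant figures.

Mercator's areal exaggeration is sec²φ; hence true area = (apparent area) · cos²φ.
True area of lagoon: 14400 × cos²(47.9°) = 14400 × 0.4495 = 6472 km².
True area of peninsula: 124000 × cos²(22.9°) = 124000 × 0.8486 = 105200 km².
Ratio = 6472 / 105200 ≈ 0.0615.

0.0615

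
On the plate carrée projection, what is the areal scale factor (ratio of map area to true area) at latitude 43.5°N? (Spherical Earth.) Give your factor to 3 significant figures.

Plate carrée maps x = Rλ, y = Rφ. The meridian scale is h = 1 and the parallel scale is k = 1/cos φ = sec φ.
Areal scale = h·k = 1 × sec φ; at 43.5°, h = 1.000, k = 1.379, so h·k = 1.379.

1.38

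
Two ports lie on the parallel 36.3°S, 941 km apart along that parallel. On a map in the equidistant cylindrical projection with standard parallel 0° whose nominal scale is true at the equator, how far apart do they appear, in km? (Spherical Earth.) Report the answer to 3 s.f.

1170 km

For the equirectangular projection with φ₀ = 0 (plate carrée), h = 1 along meridians and k = sec φ along parallels.
Along the parallel, k = sec 36.3° = 1/0.8059 = 1.241.
Map distance = 941 × 1.241 ≈ 1170 km.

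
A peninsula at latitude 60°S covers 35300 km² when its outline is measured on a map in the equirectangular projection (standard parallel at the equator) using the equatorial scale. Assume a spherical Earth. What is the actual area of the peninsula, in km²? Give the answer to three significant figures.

17700 km²

Plate carrée maps x = Rλ, y = Rφ. The meridian scale is h = 1 and the parallel scale is k = 1/cos φ = sec φ.
Areal scale = h·k = 1 × sec φ; at 60°, h = 1.000, k = 2.000, so h·k = 2.000.
True area = apparent / (areal scale) = 35300 / 2.000 ≈ 17700 km².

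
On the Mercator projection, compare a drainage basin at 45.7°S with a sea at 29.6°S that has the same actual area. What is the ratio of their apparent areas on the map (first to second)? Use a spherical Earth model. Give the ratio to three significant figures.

1.55

On Mercator, area is exaggerated by sec²φ = 1/cos²φ.
At 45.7°: sec²(45.7°) = 1/0.6984² = 2.050.
At 29.6°: sec²(29.6°) = 1/0.8695² = 1.323.
Ratio = 2.050/1.323 = cos²(29.6°)/cos²(45.7°) ≈ 1.55.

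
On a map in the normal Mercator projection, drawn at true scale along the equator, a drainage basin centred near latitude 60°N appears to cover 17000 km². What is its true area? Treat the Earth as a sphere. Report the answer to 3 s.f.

4250 km²

The Mercator projection is conformal; its linear scale factor is the same in every direction and equals sec φ = 1/cos φ.
Areal scale = k² = sec²φ = 1/cos²(60°) = 1/0.5000² = 4.000.
True area = apparent / (areal scale) = 17000 / 4.000 ≈ 4250 km².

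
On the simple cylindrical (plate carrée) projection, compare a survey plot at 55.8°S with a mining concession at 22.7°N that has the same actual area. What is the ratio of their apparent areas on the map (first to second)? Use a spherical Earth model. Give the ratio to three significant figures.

1.64

For the equirectangular projection with φ₀ = 0 (plate carrée), h = 1 along meridians and k = sec φ along parallels.
Areal scale at 55.8°: h·k = 1.000 × 1.779 = 1.779.
Areal scale at 22.7°: h·k = 1.000 × 1.084 = 1.084.
Ratio = 1.779/1.084 ≈ 1.64.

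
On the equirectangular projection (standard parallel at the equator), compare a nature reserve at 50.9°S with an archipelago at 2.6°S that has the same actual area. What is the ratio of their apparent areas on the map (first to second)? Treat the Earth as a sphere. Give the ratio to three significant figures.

1.58

In the plate carrée (x = Rλ, y = Rφ), meridians are true-scale (h = 1) and parallels are stretched by k = sec φ.
Areal scale at 50.9°: h·k = 1.000 × 1.586 = 1.586.
Areal scale at 2.6°: h·k = 1.000 × 1.001 = 1.001.
Ratio = 1.586/1.001 ≈ 1.58.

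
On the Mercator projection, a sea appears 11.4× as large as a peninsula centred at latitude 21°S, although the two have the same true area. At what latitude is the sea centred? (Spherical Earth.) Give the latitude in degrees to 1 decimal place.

73.9°

Mercator areal scale is sec²φ, so apparent-area ratio = sec²φ₁ / sec²φ₂ = cos²φ₂ / cos²φ₁.
cos²φ₂ / cos²φ₁ = 11.4  ⇒  cos φ₁ = cos 21° / √11.4 = 0.9336/3.376 = 0.2765.
φ₁ = arccos(0.2765) ≈ 73.9°.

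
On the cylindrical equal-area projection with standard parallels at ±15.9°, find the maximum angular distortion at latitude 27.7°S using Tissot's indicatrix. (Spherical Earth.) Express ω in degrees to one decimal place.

Cylindrical equal-area (φ₀ = 15.9°): h = cos φ / cos 15.9° along meridians, k = cos 15.9° / cos φ along parallels; h·k = 1.
At 27.7°: h = 0.9206, k = 1.086; principal scales a = 1.086, b = 0.9206.
sin(ω/2) = (a − b)/(a + b) = 0.1656/2.007 = 0.08253, so ω = 2 arcsin(0.08253) ≈ 9.5°.

9.5°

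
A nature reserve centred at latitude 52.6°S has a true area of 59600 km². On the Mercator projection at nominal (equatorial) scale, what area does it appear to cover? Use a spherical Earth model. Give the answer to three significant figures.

162000 km²

For Mercator, h = k = sec φ (a conformal cylindrical projection has a single point scale, 1/cos φ).
Areal scale = k² = sec²φ = 1/cos²(52.6°) = 1/0.6074² = 2.711.
Apparent area = 59600 × 2.711 ≈ 162000 km².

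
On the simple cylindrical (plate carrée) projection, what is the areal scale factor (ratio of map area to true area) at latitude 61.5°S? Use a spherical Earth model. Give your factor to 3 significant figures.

In the plate carrée (x = Rλ, y = Rφ), meridians are true-scale (h = 1) and parallels are stretched by k = sec φ.
Areal scale = h·k = 1 × sec φ; at 61.5°, h = 1.000, k = 2.096, so h·k = 2.096.

2.10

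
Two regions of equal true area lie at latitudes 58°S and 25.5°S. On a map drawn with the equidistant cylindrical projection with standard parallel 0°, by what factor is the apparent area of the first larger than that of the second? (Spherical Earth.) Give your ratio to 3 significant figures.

In the plate carrée (x = Rλ, y = Rφ), meridians are true-scale (h = 1) and parallels are stretched by k = sec φ.
Areal scale at 58°: h·k = 1.000 × 1.887 = 1.887.
Areal scale at 25.5°: h·k = 1.000 × 1.108 = 1.108.
Ratio = 1.887/1.108 ≈ 1.70.

1.70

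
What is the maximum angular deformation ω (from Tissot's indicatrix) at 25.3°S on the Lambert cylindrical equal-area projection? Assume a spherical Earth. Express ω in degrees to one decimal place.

11.5°

The Lambert cylindrical equal-area projection is the cylindrical equal-area projection with its standard parallel at the equator (φ₀ = 0). For cylindrical equal-area with standard parallel φ₀, h = cos φ / cos φ₀ and k = cos φ₀ / cos φ, so h·k = 1.
At 25.3°: h = 0.9041, k = 1.106; principal scales a = 1.106, b = 0.9041.
sin(ω/2) = (a − b)/(a + b) = 0.2020/2.010 = 0.1005, so ω = 2 arcsin(0.1005) ≈ 11.5°.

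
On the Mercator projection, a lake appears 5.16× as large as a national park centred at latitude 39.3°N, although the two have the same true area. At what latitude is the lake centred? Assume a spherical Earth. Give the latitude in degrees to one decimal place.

70.1°

Mercator areal scale is sec²φ, so apparent-area ratio = sec²φ₁ / sec²φ₂ = cos²φ₂ / cos²φ₁.
cos²φ₂ / cos²φ₁ = 5.16  ⇒  cos φ₁ = cos 39.3° / √5.16 = 0.7738/2.272 = 0.3407.
φ₁ = arccos(0.3407) ≈ 70.1°.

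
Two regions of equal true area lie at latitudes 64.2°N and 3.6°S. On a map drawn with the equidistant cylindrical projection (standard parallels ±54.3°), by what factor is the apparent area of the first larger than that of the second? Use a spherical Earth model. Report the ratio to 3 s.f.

The equidistant cylindrical projection with φ₀ = 54.3° has h = 1 (meridians true) and k = cos φ₀ / cos φ along parallels.
Areal scale at 64.2°: h·k = 1.000 × 1.341 = 1.341.
Areal scale at 3.6°: h·k = 1.000 × 0.5847 = 0.5847.
Ratio = 1.341/0.5847 ≈ 2.29.

2.29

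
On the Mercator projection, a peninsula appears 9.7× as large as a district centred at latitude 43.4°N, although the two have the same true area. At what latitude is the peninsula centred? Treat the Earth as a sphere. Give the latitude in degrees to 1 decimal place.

For equal true areas on Mercator, apparent areas scale as sec²φ, so the ratio is cos²φ₂ / cos²φ₁.
cos²φ₂ / cos²φ₁ = 9.7  ⇒  cos φ₁ = cos 43.4° / √9.7 = 0.7266/3.114 = 0.2333.
φ₁ = arccos(0.2333) ≈ 76.5°.

76.5°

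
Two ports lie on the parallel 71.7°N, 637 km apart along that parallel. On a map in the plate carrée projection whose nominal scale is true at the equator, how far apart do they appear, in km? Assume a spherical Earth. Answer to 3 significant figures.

For the equirectangular projection with φ₀ = 0 (plate carrée), h = 1 along meridians and k = sec φ along parallels.
Along the parallel, k = sec 71.7° = 1/0.3140 = 3.185.
Map distance = 637 × 3.185 ≈ 2030 km.

2030 km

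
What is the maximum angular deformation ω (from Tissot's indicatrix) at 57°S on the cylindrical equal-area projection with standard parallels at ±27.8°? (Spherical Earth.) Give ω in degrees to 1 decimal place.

A cylindrical equal-area projection with standard parallel φ₀ has meridian scale h = cos φ / cos φ₀ and parallel scale k = cos φ₀ / cos φ (so areas are preserved, h·k = 1).
At 57°: h = 0.6157, k = 1.624; principal scales a = 1.624, b = 0.6157.
sin(ω/2) = (a − b)/(a + b) = 1.008/2.240 = 0.4502, so ω = 2 arcsin(0.4502) ≈ 53.5°.

53.5°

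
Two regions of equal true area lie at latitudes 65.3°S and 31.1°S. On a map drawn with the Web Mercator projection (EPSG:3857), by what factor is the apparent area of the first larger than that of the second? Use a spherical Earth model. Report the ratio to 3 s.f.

4.20

On Mercator, area is exaggerated by sec²φ = 1/cos²φ.
At 65.3°: sec²(65.3°) = 1/0.4179² = 5.727.
At 31.1°: sec²(31.1°) = 1/0.8563² = 1.364.
Ratio = 5.727/1.364 = cos²(31.1°)/cos²(65.3°) ≈ 4.20.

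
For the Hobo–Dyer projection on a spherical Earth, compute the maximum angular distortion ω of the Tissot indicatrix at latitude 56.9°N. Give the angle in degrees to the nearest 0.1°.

Hobo–Dyer is a cylindrical equal-area projection with standard parallels at ±37.5°. A cylindrical equal-area projection with standard parallel φ₀ has meridian scale h = cos φ / cos φ₀ and parallel scale k = cos φ₀ / cos φ (so areas are preserved, h·k = 1).
At 56.9°: h = 0.6883, k = 1.453; principal scales a = 1.453, b = 0.6883.
sin(ω/2) = (a − b)/(a + b) = 0.7644/2.141 = 0.3570, so ω = 2 arcsin(0.3570) ≈ 41.8°.

41.8°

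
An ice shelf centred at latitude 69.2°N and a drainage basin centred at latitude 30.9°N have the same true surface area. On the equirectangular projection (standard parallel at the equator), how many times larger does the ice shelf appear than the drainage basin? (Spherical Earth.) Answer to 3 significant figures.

In the plate carrée (x = Rλ, y = Rφ), meridians are true-scale (h = 1) and parallels are stretched by k = sec φ.
Areal scale at 69.2°: h·k = 1.000 × 2.816 = 2.816.
Areal scale at 30.9°: h·k = 1.000 × 1.165 = 1.165.
Ratio = 2.816/1.165 ≈ 2.42.

2.42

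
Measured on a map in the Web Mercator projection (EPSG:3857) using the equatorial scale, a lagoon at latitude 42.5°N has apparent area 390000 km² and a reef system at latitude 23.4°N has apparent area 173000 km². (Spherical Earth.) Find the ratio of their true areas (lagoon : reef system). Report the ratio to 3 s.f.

1.45

On Mercator the areal scale is sec²φ, so true area = apparent × cos²φ.
True area of lagoon: 390000 × cos²(42.5°) = 390000 × 0.5436 = 212000 km².
True area of reef system: 173000 × cos²(23.4°) = 173000 × 0.8423 = 145700 km².
Ratio = 212000 / 145700 ≈ 1.45.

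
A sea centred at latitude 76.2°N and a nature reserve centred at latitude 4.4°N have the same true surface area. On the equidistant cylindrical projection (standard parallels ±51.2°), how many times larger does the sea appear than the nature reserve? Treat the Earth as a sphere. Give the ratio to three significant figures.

In the equirectangular projection with standard parallel φ₀ = 51.2° (x = Rλ cos φ₀, y = Rφ), meridians are true-scale (h = 1) and the parallel scale is k = cos φ₀ / cos φ.
Areal scale at 76.2°: h·k = 1.000 × 2.627 = 2.627.
Areal scale at 4.4°: h·k = 1.000 × 0.6285 = 0.6285.
Ratio = 2.627/0.6285 ≈ 4.18.

4.18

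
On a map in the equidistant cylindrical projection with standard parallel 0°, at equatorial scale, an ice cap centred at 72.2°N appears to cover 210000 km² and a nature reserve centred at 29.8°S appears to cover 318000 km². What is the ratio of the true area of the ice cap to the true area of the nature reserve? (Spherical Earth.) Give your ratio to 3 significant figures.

Plate carrée has h = 1 and k = sec φ, giving areal scale sec φ; true area = (apparent area) · cos φ.
True area of ice cap: 210000 × cos(72.2°) = 210000 × 0.3057 = 64200 km².
True area of nature reserve: 318000 × cos(29.8°) = 318000 × 0.8678 = 275900 km².
Ratio = 64200 / 275900 ≈ 0.233.

0.233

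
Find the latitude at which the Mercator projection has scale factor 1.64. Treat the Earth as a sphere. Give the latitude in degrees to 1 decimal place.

Mercator scale is k = sec φ = 1/cos φ.
1/cos φ = 1.64  ⇒  cos φ = 0.6098  ⇒  φ = arccos(0.6098) ≈ 52.4°.

52.4°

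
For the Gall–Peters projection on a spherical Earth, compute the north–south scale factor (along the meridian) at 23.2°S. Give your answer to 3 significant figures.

The Gall–Peters projection is cylindrical equal-area with φ₀ = 45°. A cylindrical equal-area projection with standard parallel φ₀ has meridian scale h = cos φ / cos φ₀ and parallel scale k = cos φ₀ / cos φ (so areas are preserved, h·k = 1).
h = cos 23.2° / cos 45° = 0.9191/0.7071 = 1.300.

1.30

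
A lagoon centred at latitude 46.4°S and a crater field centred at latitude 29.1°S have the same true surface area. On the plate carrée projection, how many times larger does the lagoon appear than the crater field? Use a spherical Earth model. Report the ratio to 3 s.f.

1.27

For the equirectangular projection with φ₀ = 0 (plate carrée), h = 1 along meridians and k = sec φ along parallels.
Areal scale at 46.4°: h·k = 1.000 × 1.450 = 1.450.
Areal scale at 29.1°: h·k = 1.000 × 1.144 = 1.144.
Ratio = 1.450/1.144 ≈ 1.27.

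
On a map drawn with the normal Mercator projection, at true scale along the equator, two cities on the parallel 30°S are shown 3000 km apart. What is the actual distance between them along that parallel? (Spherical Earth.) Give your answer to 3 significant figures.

The Mercator projection is conformal; its linear scale factor is the same in every direction and equals sec φ = 1/cos φ.
Along the parallel at 30°, map distances are exaggerated by k = sec 30° = 1.155.
True distance = 3000 / 1.155 = 3000 × cos 30° ≈ 2600 km.

2600 km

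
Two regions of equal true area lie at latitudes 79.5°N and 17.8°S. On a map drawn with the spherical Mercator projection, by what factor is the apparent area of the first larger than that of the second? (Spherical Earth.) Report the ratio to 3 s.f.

27.3

On Mercator, area is exaggerated by sec²φ = 1/cos²φ.
At 79.5°: sec²(79.5°) = 1/0.1822² = 30.11.
At 17.8°: sec²(17.8°) = 1/0.9521² = 1.103.
Ratio = 30.11/1.103 = cos²(17.8°)/cos²(79.5°) ≈ 27.3.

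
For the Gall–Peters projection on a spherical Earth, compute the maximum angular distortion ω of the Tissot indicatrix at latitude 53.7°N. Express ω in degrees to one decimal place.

The Gall–Peters projection is cylindrical equal-area with φ₀ = 45°. Cylindrical equal-area (φ₀ = 45°): h = cos φ / cos 45° along meridians, k = cos 45° / cos φ along parallels; h·k = 1.
At 53.7°: h = 0.8372, k = 1.194; principal scales a = 1.194, b = 0.8372.
sin(ω/2) = (a − b)/(a + b) = 0.3572/2.032 = 0.1758, so ω = 2 arcsin(0.1758) ≈ 20.3°.

20.3°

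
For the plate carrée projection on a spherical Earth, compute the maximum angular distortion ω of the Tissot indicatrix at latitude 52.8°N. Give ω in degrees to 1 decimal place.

Plate carrée maps x = Rλ, y = Rφ. The meridian scale is h = 1 and the parallel scale is k = 1/cos φ = sec φ.
At 52.8°: h = 1.000, k = 1.654; principal scales a = 1.654, b = 1.000.
sin(ω/2) = (a − b)/(a + b) = 0.6540/2.654 = 0.2464, so ω = 2 arcsin(0.2464) ≈ 28.5°.

28.5°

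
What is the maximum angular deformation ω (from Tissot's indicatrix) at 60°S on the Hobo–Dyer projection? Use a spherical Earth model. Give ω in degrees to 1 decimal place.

The Hobo–Dyer projection is cylindrical equal-area with φ₀ = 37.5°. A cylindrical equal-area projection with standard parallel φ₀ has meridian scale h = cos φ / cos φ₀ and parallel scale k = cos φ₀ / cos φ (so areas are preserved, h·k = 1).
At 60°: h = 0.6302, k = 1.587; principal scales a = 1.587, b = 0.6302.
sin(ω/2) = (a − b)/(a + b) = 0.9565/2.217 = 0.4314, so ω = 2 arcsin(0.4314) ≈ 51.1°.

51.1°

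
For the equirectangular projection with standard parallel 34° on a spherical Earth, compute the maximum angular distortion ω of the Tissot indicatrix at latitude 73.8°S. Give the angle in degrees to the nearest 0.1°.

With standard parallel φ₀ = 34°, the equirectangular projection gives x = Rλ cos φ₀, y = Rφ, so h = 1 and k = cos 34° / cos φ.
At 73.8°: h = 1.000, k = 2.972; principal scales a = 2.972, b = 1.000.
sin(ω/2) = (a − b)/(a + b) = 1.972/3.972 = 0.4964, so ω = 2 arcsin(0.4964) ≈ 59.5°.

59.5°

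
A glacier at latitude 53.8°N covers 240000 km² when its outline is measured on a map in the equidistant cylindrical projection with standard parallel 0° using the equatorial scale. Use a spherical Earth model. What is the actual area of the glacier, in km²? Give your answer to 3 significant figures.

Plate carrée maps x = Rλ, y = Rφ. The meridian scale is h = 1 and the parallel scale is k = 1/cos φ = sec φ.
Areal scale = h·k = 1 × sec φ; at 53.8°, h = 1.000, k = 1.693, so h·k = 1.693.
True area = apparent / (areal scale) = 240000 / 1.693 ≈ 142000 km².

142000 km²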